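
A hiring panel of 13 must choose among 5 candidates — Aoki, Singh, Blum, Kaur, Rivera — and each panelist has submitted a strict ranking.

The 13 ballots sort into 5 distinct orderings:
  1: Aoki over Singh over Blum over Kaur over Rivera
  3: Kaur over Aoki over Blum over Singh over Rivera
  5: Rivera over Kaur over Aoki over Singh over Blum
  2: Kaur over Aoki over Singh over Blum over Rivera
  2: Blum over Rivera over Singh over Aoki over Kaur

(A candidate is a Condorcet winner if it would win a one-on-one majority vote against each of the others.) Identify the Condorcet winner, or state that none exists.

none

Pairwise majorities:
Aoki–Singh: Aoki 11–2.
Aoki–Blum: Aoki 11–2.
Aoki vs Kaur: Kaur wins 10–3.
Aoki–Rivera: Rivera 7–6.
Singh–Blum: Singh 8–5.
Singh vs Kaur: Kaur, 10–3.
Singh vs Rivera: Rivera wins 7–6.
Blum vs Kaur: Kaur, 10–3.
Blum–Rivera: Blum 8–5.
Kaur vs Rivera: Rivera wins 7–6.
No candidate is unbeaten: Aoki loses to Kaur; Singh loses to Aoki; Blum loses to Aoki; Kaur loses to Rivera; Rivera loses to Blum. In particular Aoki → Blum → Rivera → Aoki is a majority cycle — no Condorcet winner exists.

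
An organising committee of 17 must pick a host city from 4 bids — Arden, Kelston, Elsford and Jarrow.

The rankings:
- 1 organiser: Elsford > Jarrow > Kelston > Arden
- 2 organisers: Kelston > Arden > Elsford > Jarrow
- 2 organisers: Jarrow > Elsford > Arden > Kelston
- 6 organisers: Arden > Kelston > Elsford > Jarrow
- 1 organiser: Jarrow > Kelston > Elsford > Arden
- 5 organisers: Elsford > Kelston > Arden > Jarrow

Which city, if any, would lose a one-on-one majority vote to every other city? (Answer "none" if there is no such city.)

Pairwise majorities:
Arden vs Kelston: Arden preferred on 2+6 = 8 ballots; Kelston wins 9–8.
Arden vs Elsford: 2+6 = 8 for Arden, 9 for Elsford — Elsford by 9–8.
Arden vs Jarrow: Arden, 13–4.
Kelston vs Elsford: Kelston, 9–8.
Kelston vs Jarrow: Kelston, 13–4.
Elsford vs Jarrow: Elsford, 14–3.
Jarrow is beaten in every head-to-head and is the Condorcet loser.

Jarrow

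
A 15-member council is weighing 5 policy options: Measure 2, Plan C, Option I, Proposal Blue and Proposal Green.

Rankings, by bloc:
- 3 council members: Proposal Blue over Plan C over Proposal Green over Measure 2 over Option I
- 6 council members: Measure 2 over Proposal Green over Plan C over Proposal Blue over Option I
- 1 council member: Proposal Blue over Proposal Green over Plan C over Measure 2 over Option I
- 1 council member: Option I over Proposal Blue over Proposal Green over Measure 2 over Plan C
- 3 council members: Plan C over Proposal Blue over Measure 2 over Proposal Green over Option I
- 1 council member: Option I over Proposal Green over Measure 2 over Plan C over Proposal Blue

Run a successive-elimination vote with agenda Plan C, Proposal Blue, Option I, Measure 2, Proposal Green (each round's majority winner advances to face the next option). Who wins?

Measure 2

Round 1: Plan C vs Proposal Blue — 10–5, Plan C advances.
Round 2: Plan C vs Option I — 13–2, Plan C advances.
Round 3: Plan C vs Measure 2 — 7–8, Measure 2 advances.
Round 4: Measure 2 vs Proposal Green — 9–6, Measure 2 advances.
The agenda winner is Measure 2.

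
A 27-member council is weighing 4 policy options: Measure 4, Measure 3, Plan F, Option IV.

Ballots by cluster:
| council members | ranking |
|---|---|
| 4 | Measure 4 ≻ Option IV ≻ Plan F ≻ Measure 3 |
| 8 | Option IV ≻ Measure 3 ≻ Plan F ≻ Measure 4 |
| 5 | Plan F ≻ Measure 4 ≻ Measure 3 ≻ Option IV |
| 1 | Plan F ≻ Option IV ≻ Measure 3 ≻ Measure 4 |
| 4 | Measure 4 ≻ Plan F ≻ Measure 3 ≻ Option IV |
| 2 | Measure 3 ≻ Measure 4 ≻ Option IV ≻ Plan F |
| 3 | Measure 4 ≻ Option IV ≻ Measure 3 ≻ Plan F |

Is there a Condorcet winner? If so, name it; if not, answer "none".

none

Head-to-head results (27 council members):
Measure 4 vs Measure 3: Measure 4 wins 16–11.
Measure 4–Plan F: Plan F 14–13.
Measure 4 vs Option IV: Measure 4 wins 18–9.
Measure 3 vs Plan F: Plan F, 14–13.
Measure 3 vs Option IV: Option IV, 16–11.
Plan F vs Option IV: Option IV, 17–10.
Every option loses at least once (Measure 4 loses to Plan F; Measure 3 loses to Measure 4; Plan F loses to Option IV; Option IV loses to Measure 4). The majority relation contains the cycle Measure 4 → Option IV → Plan F → Measure 4, so there is no Condorcet winner.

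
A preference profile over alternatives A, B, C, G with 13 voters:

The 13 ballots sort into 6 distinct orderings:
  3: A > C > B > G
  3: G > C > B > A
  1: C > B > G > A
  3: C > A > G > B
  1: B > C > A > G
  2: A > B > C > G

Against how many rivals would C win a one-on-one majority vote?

C against each rival (13 voters):
C vs A: 8 to 5, C.
C vs B: C, 10–3.
C vs G: 3+1+3+1+2 = 10 for C, 3 for G — C by 10–3.
C beats A, B, G — 3 pairwise wins.

3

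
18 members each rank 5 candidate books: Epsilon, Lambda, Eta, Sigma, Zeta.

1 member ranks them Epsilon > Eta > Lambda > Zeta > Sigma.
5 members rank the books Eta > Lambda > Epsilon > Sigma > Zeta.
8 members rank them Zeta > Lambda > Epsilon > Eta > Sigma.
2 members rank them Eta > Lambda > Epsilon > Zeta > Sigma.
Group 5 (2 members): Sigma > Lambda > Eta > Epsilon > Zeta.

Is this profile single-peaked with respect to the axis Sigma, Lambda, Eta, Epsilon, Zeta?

Axis positions: Sigma=1, Lambda=2, Eta=3, Epsilon=4, Zeta=5.
Group 1 (peak Epsilon at position 4): ranking walks positions 4-3-2-5-1, expanding outward from the peak — single-peaked.
Group 2 (peak Eta at position 3): ranking walks positions 3-2-4-1-5, expanding outward from the peak — single-peaked.
Group 3: ranking walks positions 5-2-4-3-1; Lambda is ranked above Epsilon even though Epsilon lies between Lambda and the peak Zeta on the axis — preferences dip and rise again. Not single-peaked.
Group 4 (peak Eta at position 3): ranking walks positions 3-2-4-5-1, expanding outward from the peak — single-peaked.
Group 5 (peak Sigma at position 1): ranking walks positions 1-2-3-4-5, expanding outward from the peak — single-peaked.
Group 3 violates single-peakedness, so the profile is not single-peaked on this axis.

no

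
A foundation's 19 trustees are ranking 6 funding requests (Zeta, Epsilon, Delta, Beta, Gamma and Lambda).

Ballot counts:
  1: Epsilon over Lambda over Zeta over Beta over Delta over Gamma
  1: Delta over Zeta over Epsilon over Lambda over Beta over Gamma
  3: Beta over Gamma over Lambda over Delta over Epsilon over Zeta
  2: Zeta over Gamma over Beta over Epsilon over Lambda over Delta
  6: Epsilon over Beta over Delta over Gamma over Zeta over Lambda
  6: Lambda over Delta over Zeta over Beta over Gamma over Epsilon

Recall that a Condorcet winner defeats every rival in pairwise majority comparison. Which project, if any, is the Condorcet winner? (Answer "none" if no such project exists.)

none

Check each pair by majority over 19 ballots:
Zeta–Epsilon: Epsilon 10–9.
Zeta vs Delta: Delta wins 16–3.
Zeta vs Beta: Zeta preferred on 1+1+2+6 = 10 ballots; Zeta wins 10–9.
Zeta vs Gamma: Zeta, 10–9.
Zeta vs Lambda: Lambda, 10–9.
Epsilon vs Delta: 9 to 10, Delta.
Epsilon vs Beta: 8 to 11, Beta.
Epsilon vs Gamma: 1+1+6 = 8 for Epsilon, 11 for Gamma — Gamma by 11–8.
Epsilon vs Lambda: Epsilon wins 10–9.
Delta–Beta: Beta 12–7.
Delta vs Gamma: Delta is ranked higher on 1+1+6+6 = 14 ballots, Gamma on 5. Delta wins 14–5.
Delta vs Lambda: Lambda, 12–7.
Beta–Gamma: Beta 17–2.
Beta vs Lambda: Beta, 11–8.
Gamma vs Lambda: Gamma is ranked higher on 3+2+6 = 11 ballots, Lambda on 8. Gamma wins 11–8.
No project is unbeaten: Zeta loses to Epsilon; Epsilon loses to Delta; Delta loses to Beta; Beta loses to Zeta; Gamma loses to Zeta; Lambda loses to Epsilon. In particular Zeta > Beta > Epsilon > Zeta is a majority cycle — no Condorcet winner exists.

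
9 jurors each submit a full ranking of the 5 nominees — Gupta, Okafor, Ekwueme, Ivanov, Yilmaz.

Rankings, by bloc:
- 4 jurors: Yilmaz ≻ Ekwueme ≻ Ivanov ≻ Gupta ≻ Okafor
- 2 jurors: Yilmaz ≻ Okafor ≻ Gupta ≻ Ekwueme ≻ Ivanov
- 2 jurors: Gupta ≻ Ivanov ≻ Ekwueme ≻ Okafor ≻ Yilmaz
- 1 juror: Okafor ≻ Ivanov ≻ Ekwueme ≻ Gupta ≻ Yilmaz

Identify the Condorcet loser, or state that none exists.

Okafor

Head-to-head results (9 jurors):
Gupta vs Okafor: Gupta wins 6–3.
Gupta vs Ekwueme: Ekwueme wins 5–4.
Gupta vs Ivanov: Gupta preferred on 2+2 = 4 ballots; Ivanov wins 5–4.
Gupta vs Yilmaz: 3 to 6, Yilmaz.
Okafor vs Ekwueme: Ekwueme wins 6–3.
Okafor vs Ivanov: 2+1 = 3 for Okafor, 6 for Ivanov — Ivanov by 6–3.
Okafor vs Yilmaz: Yilmaz, 6–3.
Ekwueme vs Ivanov: Ekwueme is ranked higher on 4+2 = 6 ballots, Ivanov on 3. Ekwueme wins 6–3.
Ekwueme vs Yilmaz: Yilmaz, 6–3.
Ivanov vs Yilmaz: Yilmaz wins 6–3.
Okafor loses to every other nominee — it is the Condorcet loser.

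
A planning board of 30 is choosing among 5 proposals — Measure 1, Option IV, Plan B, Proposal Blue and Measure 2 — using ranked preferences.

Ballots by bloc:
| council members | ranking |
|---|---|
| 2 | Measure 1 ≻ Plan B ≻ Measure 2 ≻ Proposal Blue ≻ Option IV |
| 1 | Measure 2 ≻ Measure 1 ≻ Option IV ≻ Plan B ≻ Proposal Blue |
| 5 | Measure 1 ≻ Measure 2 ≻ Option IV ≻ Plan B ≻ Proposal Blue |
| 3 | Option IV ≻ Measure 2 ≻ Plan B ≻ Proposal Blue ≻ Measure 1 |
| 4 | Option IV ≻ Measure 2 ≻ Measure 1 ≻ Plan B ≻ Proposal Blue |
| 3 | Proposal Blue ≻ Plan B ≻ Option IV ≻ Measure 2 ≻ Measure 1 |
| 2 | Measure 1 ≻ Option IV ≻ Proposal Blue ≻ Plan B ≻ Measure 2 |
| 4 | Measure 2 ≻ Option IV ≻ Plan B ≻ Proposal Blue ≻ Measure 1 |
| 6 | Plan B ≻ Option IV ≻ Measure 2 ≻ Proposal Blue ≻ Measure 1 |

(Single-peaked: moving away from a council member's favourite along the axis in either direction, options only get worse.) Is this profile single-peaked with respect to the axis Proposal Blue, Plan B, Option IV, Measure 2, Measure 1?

Axis positions: Proposal Blue=1, Plan B=2, Option IV=3, Measure 2=4, Measure 1=5.
Bloc 1: ranking walks positions 5-2-4-1-3; Plan B is ranked above Measure 2 even though Measure 2 lies between Plan B and the peak Measure 1 on the axis — preferences dip and rise again. Not single-peaked.
Bloc 2 (peak Measure 2 at position 4): ranking walks positions 4-5-3-2-1, expanding outward from the peak — single-peaked.
Bloc 3 (peak Measure 1 at position 5): ranking walks positions 5-4-3-2-1, expanding outward from the peak — single-peaked.
Bloc 4 (peak Option IV at position 3): ranking walks positions 3-4-2-1-5, expanding outward from the peak — single-peaked.
Bloc 5 (peak Option IV at position 3): ranking walks positions 3-4-5-2-1, expanding outward from the peak — single-peaked.
Bloc 6 (peak Proposal Blue at position 1): ranking walks positions 1-2-3-4-5, expanding outward from the peak — single-peaked.
Bloc 7: ranking walks positions 5-3-1-2-4; Option IV is ranked above Measure 2 even though Measure 2 lies between Option IV and the peak Measure 1 on the axis — preferences dip and rise again. Not single-peaked.
Bloc 8 (peak Measure 2 at position 4): ranking walks positions 4-3-2-1-5, expanding outward from the peak — single-peaked.
Bloc 9 (peak Plan B at position 2): ranking walks positions 2-3-4-1-5, expanding outward from the peak — single-peaked.
Bloc 1 violates single-peakedness, so the profile is not single-peaked on this axis.

no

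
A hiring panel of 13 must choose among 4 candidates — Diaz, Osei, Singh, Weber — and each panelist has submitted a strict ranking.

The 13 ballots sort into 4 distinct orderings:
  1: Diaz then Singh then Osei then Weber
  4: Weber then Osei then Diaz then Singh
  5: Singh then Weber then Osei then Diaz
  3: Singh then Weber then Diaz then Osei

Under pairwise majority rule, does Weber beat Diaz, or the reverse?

Weber

Ballots ranking Weber above Diaz: 4 + 5 + 3 = 12.
Ballots ranking Diaz above Weber: 13 − 12 = 1.
Weber wins the head-to-head 12–1.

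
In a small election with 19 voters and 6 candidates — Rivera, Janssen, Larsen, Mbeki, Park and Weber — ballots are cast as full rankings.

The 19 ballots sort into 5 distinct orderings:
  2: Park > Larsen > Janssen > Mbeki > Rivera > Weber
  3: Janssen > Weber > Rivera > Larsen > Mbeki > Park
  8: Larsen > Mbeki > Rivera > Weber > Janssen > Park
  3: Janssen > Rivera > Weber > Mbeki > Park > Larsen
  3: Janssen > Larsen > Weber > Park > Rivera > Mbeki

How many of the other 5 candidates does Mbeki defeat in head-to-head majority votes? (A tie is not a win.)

Mbeki against each rival (19 voters):
Mbeki vs Rivera: Mbeki, 10–9.
Mbeki vs Janssen: Mbeki is ranked higher on 8 ballots, Janssen on 11. Janssen wins 11–8.
Mbeki vs Larsen: 3 for Mbeki, 16 for Larsen — Larsen by 16–3.
Mbeki–Park: Mbeki 14–5.
Mbeki vs Weber: 10 to 9, Mbeki.
Mbeki beats Rivera, Park, Weber; loses to Janssen, Larsen — 3 pairwise wins.

3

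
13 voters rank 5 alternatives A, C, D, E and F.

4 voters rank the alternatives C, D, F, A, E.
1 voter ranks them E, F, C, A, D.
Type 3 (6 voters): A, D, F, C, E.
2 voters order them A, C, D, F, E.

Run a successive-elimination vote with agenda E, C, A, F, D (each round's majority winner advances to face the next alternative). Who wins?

A

Round 1: E vs C — 1–12, C advances.
Round 2: C vs A — 5–8, A advances.
Round 3: A vs F — 8–5, A advances.
Round 4: A vs D — 9–4, A advances.
The agenda winner is A.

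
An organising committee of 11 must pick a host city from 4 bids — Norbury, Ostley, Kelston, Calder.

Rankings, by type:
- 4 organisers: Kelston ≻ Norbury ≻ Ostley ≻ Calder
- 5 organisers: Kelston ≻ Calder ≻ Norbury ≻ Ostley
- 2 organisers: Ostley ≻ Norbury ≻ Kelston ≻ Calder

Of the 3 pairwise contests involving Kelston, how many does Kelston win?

Kelston against each rival (11 organisers):
Kelston vs Norbury: Kelston preferred on 4+5 = 9 ballots; Kelston wins 9–2.
Kelston vs Ostley: 9 to 2, Kelston.
Kelston vs Calder: 4+5+2 = 11 for Kelston, 0 for Calder — Kelston by 11–0.
Kelston beats Norbury, Ostley, Calder — 3 pairwise wins.

3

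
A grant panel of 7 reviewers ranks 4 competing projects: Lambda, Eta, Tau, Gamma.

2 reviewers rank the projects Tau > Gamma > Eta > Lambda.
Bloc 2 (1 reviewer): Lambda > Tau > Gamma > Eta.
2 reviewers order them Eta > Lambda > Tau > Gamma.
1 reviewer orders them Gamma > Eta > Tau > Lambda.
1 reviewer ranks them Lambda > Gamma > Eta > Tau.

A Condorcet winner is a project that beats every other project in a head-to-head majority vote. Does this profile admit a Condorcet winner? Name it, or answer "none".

Head-to-head results (7 reviewers):
Lambda vs Eta: 1+1 = 2 for Lambda, 5 for Eta — Eta by 5–2.
Lambda vs Tau: Lambda, 4–3.
Lambda vs Gamma: Lambda is ranked higher on 1+2+1 = 4 ballots, Gamma on 3. Lambda wins 4–3.
Eta vs Tau: Eta, 4–3.
Eta vs Gamma: Gamma, 5–2.
Tau vs Gamma: Tau preferred on 2+1+2 = 5 ballots; Tau wins 5–2.
Each project drops at least one matchup (Lambda loses to Eta; Eta loses to Gamma; Tau loses to Lambda; Gamma loses to Lambda); the cycle Lambda → Gamma → Eta → Lambda rules out a Condorcet winner.

none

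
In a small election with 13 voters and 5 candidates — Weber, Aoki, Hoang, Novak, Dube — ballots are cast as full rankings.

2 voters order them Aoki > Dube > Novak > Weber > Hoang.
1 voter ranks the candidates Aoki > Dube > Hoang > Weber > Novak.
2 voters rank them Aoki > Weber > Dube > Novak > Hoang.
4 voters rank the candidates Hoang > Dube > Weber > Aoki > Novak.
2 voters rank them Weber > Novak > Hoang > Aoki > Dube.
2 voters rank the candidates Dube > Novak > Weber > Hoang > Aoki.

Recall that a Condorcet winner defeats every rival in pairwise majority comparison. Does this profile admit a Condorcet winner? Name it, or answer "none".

Pairwise majorities:
Weber vs Aoki: 8 to 5, Weber.
Weber vs Hoang: Weber is ranked higher on 2+2+2+2 = 8 ballots, Hoang on 5. Weber wins 8–5.
Weber vs Novak: Weber is ranked higher on 1+2+4+2 = 9 ballots, Novak on 4. Weber wins 9–4.
Weber vs Dube: Weber is ranked higher on 2+2 = 4 ballots, Dube on 9. Dube wins 9–4.
Aoki vs Hoang: Aoki is ranked higher on 2+1+2 = 5 ballots, Hoang on 8. Hoang wins 8–5.
Aoki vs Novak: 9 to 4, Aoki.
Aoki vs Dube: Aoki preferred on 2+1+2+2 = 7 ballots; Aoki wins 7–6.
Hoang vs Novak: 5 to 8, Novak.
Hoang vs Dube: 4+2 = 6 for Hoang, 7 for Dube — Dube by 7–6.
Novak vs Dube: Novak preferred on 2 ballots; Dube wins 11–2.
Each candidate drops at least one matchup (Weber loses to Dube; Aoki loses to Weber; Hoang loses to Weber; Novak loses to Weber; Dube loses to Aoki); the cycle Weber > Aoki > Dube > Weber rules out a Condorcet winner.

none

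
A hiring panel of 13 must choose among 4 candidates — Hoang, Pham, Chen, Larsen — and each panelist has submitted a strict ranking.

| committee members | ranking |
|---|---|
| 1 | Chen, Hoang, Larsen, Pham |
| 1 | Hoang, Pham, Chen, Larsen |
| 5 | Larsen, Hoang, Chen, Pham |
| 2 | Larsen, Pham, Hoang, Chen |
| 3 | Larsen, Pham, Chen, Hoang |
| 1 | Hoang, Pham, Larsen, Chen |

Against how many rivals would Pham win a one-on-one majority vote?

Pham against each rival (13 committee members):
Pham vs Hoang: 2+3 = 5 for Pham, 8 for Hoang — Hoang by 8–5.
Pham vs Chen: 1+2+3+1 = 7 for Pham, 6 for Chen — Pham by 7–6.
Pham vs Larsen: Larsen, 11–2.
Pham beats Chen; loses to Hoang, Larsen — 1 pairwise win.

1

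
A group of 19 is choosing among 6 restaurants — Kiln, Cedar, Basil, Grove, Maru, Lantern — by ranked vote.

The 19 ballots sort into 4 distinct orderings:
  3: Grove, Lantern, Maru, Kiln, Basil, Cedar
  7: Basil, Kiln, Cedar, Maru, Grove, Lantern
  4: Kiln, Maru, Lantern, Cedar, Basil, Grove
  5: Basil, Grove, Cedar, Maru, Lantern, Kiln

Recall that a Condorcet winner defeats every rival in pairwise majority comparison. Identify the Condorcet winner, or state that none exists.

Basil

Check each pair by majority over 19 ballots:
Kiln vs Cedar: Kiln preferred on 3+7+4 = 14 ballots; Kiln wins 14–5.
Kiln vs Basil: Kiln preferred on 3+4 = 7 ballots; Basil wins 12–7.
Kiln vs Grove: Kiln preferred on 7+4 = 11 ballots; Kiln wins 11–8.
Kiln vs Maru: 7+4 = 11 for Kiln, 8 for Maru — Kiln by 11–8.
Kiln vs Lantern: Kiln preferred on 7+4 = 11 ballots; Kiln wins 11–8.
Cedar vs Basil: Cedar preferred on 4 ballots; Basil wins 15–4.
Cedar vs Grove: Cedar is ranked higher on 7+4 = 11 ballots, Grove on 8. Cedar wins 11–8.
Cedar vs Maru: Cedar is ranked higher on 7+5 = 12 ballots, Maru on 7. Cedar wins 12–7.
Cedar vs Lantern: Cedar is ranked higher on 7+5 = 12 ballots, Lantern on 7. Cedar wins 12–7.
Basil vs Grove: Basil preferred on 7+4+5 = 16 ballots; Basil wins 16–3.
Basil vs Maru: Basil preferred on 7+5 = 12 ballots; Basil wins 12–7.
Basil vs Lantern: 12 to 7, Basil.
Grove vs Maru: 8 to 11, Maru.
Grove vs Lantern: 3+7+5 = 15 for Grove, 4 for Lantern — Grove by 15–4.
Maru vs Lantern: Maru is ranked higher on 7+4+5 = 16 ballots, Lantern on 3. Maru wins 16–3.
Basil beats each of Kiln, Cedar, Grove, Maru, Lantern — Basil is the Condorcet winner.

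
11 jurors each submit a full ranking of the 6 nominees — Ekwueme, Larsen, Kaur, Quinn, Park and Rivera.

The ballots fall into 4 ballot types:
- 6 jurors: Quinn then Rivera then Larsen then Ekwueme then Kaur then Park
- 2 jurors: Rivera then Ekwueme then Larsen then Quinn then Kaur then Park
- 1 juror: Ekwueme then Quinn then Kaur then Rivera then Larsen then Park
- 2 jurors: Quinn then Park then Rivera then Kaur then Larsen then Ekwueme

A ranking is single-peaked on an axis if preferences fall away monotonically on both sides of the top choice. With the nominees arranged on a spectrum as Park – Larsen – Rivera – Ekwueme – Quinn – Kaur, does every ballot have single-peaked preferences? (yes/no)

no

Axis positions: Park=1, Larsen=2, Rivera=3, Ekwueme=4, Quinn=5, Kaur=6.
Ballot type 1: ranking walks positions 5-3-2-4-6-1; Rivera is ranked above Ekwueme even though Ekwueme lies between Rivera and the peak Quinn on the axis — preferences dip and rise again. Not single-peaked.
Ballot type 2 (peak Rivera at position 3): ranking walks positions 3-4-2-5-6-1, expanding outward from the peak — single-peaked.
Ballot type 3 (peak Ekwueme at position 4): ranking walks positions 4-5-6-3-2-1, expanding outward from the peak — single-peaked.
Ballot type 4: ranking walks positions 5-1-3-6-2-4; Park is ranked above Ekwueme even though Ekwueme lies between Park and the peak Quinn on the axis — preferences dip and rise again. Not single-peaked.
Ballot type 1 violates single-peakedness, so the profile is not single-peaked on this axis.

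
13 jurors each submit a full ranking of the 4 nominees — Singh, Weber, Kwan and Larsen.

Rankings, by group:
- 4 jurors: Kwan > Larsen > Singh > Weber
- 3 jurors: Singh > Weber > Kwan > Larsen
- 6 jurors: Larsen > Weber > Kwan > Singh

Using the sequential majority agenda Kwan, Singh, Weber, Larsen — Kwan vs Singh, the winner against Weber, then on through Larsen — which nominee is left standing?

Round 1: Kwan vs Singh — 10–3, Kwan advances.
Round 2: Kwan vs Weber — 4–9, Weber advances.
Round 3: Weber vs Larsen — 3–10, Larsen advances.
Larsen survives the agenda.

Larsen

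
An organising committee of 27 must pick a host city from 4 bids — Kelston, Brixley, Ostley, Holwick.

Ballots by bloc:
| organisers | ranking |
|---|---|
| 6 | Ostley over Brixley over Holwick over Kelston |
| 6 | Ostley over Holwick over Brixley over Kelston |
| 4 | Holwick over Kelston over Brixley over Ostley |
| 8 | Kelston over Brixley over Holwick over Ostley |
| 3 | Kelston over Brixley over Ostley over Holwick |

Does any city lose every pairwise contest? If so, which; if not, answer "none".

none

Head-to-head results (27 organisers):
Kelston vs Brixley: 15 to 12, Kelston.
Kelston vs Ostley: 4+8+3 = 15 for Kelston, 12 for Ostley — Kelston by 15–12.
Kelston vs Holwick: Holwick wins 16–11.
Brixley vs Ostley: Brixley preferred on 4+8+3 = 15 ballots; Brixley wins 15–12.
Brixley vs Holwick: Brixley preferred on 6+8+3 = 17 ballots; Brixley wins 17–10.
Ostley vs Holwick: 15 to 12, Ostley.
No city is winless: Kelston beats Brixley; Brixley beats Ostley; Ostley beats Holwick; Holwick beats Kelston. There is no Condorcet loser.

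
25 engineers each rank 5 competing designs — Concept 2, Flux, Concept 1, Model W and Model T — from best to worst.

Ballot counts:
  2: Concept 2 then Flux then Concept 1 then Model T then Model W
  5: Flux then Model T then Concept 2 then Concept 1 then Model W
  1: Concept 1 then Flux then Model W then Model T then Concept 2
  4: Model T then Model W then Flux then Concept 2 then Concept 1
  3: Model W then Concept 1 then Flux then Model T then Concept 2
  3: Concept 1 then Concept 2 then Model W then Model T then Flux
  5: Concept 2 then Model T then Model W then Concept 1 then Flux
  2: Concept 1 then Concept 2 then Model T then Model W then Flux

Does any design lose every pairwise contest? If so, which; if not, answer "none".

Pairwise majorities:
Concept 2 vs Flux: 2+3+5+2 = 12 for Concept 2, 13 for Flux — Flux by 13–12.
Concept 2 vs Concept 1: Concept 2 wins 16–9.
Concept 2 vs Model W: Concept 2 is ranked higher on 2+5+3+5+2 = 17 ballots, Model W on 8. Concept 2 wins 17–8.
Concept 2 vs Model T: Concept 2 is ranked higher on 2+3+5+2 = 12 ballots, Model T on 13. Model T wins 13–12.
Flux vs Concept 1: Concept 1 wins 14–11.
Flux vs Model W: 8 to 17, Model W.
Flux–Model T: Model T 14–11.
Concept 1–Model W: Concept 1 13–12.
Concept 1 vs Model T: Model T, 14–11.
Model W vs Model T: Model W preferred on 1+3+3 = 7 ballots; Model T wins 18–7.
Every design wins at least one matchup (Concept 2 beats Concept 1; Flux beats Concept 2; Concept 1 beats Flux; Model W beats Flux; Model T beats Concept 2), so there is no Condorcet loser.

none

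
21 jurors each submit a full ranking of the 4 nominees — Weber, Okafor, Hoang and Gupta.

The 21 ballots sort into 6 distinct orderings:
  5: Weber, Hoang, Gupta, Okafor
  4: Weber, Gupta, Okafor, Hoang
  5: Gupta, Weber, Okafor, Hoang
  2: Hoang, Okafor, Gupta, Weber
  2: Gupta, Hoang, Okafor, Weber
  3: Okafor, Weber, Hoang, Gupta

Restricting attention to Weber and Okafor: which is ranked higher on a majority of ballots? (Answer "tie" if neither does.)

Weber

Ballots ranking Weber above Okafor: 5 + 4 + 5 = 14.
Ballots ranking Okafor above Weber: 21 − 14 = 7.
Weber wins the head-to-head 14–7.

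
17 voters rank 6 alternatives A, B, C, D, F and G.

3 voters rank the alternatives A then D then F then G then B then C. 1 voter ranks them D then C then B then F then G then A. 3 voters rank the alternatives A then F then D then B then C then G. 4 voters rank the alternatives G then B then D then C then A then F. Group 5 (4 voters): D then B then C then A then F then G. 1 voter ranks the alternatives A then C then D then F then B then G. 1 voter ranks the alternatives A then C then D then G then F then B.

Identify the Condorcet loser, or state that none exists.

G

Pairwise majorities:
A vs B: 8 to 9, B.
A vs C: C wins 9–8.
A vs D: A is ranked higher on 3+3+1+1 = 8 ballots, D on 9. D wins 9–8.
A vs F: 16 to 1, A.
A–G: A 12–5.
B vs C: 3+3+4+4 = 14 for B, 3 for C — B by 14–3.
B–D: D 13–4.
B–F: B 9–8.
B vs G: B, 9–8.
C vs D: D, 15–2.
C vs F: C is ranked higher on 1+4+4+1+1 = 11 ballots, F on 6. C wins 11–6.
C vs G: 10 to 7, C.
D vs F: D wins 14–3.
D vs G: D preferred on 3+1+3+4+1+1 = 13 ballots; D wins 13–4.
F vs G: F is ranked higher on 3+1+3+4+1 = 12 ballots, G on 5. F wins 12–5.
Only G has no wins; G is the Condorcet loser.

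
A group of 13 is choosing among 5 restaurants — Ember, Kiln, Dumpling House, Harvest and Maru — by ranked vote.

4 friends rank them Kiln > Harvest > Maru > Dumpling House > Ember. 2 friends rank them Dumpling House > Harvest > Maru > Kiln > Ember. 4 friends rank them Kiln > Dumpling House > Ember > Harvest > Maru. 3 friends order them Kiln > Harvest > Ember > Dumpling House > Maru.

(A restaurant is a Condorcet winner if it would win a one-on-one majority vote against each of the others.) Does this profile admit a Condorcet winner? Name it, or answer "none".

Pairwise majorities:
Ember–Kiln: Kiln 13–0.
Ember vs Dumpling House: Dumpling House wins 10–3.
Ember vs Harvest: Harvest, 9–4.
Ember vs Maru: Ember wins 7–6.
Kiln vs Dumpling House: Kiln wins 11–2.
Kiln vs Harvest: Kiln wins 11–2.
Kiln vs Maru: Kiln, 11–2.
Dumpling House–Harvest: Harvest 7–6.
Dumpling House–Maru: Dumpling House 9–4.
Harvest–Maru: Harvest 13–0.
Only Kiln has no losses; Kiln is the Condorcet winner.

Kiln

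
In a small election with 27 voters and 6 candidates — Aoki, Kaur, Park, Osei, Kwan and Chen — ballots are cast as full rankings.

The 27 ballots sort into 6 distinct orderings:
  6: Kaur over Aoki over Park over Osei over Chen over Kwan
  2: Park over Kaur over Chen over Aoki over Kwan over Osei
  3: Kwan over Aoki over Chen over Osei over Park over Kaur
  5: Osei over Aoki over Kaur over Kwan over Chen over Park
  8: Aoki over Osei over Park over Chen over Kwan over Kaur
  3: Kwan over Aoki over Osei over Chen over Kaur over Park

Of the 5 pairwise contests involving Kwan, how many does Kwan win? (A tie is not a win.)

1

Kwan against each rival (27 voters):
Kwan vs Aoki: Kwan preferred on 3+3 = 6 ballots; Aoki wins 21–6.
Kwan vs Kaur: Kwan wins 14–13.
Kwan vs Park: Kwan preferred on 3+5+3 = 11 ballots; Park wins 16–11.
Kwan vs Osei: Osei, 19–8.
Kwan vs Chen: Chen wins 16–11.
Kwan beats Kaur; loses to Aoki, Park, Osei, Chen — 1 pairwise win.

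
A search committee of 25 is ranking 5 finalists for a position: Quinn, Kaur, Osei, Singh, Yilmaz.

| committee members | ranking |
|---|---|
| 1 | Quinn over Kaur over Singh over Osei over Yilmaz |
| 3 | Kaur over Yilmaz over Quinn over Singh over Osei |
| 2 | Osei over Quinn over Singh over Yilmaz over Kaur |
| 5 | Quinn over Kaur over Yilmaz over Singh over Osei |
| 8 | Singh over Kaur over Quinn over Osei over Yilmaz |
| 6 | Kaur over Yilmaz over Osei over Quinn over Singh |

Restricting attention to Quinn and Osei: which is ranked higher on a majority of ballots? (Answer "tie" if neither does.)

Ballots ranking Quinn above Osei: 1 + 3 + 5 + 8 = 17.
Ballots ranking Osei above Quinn: 25 − 17 = 8.
Quinn wins the head-to-head 17–8.

Quinn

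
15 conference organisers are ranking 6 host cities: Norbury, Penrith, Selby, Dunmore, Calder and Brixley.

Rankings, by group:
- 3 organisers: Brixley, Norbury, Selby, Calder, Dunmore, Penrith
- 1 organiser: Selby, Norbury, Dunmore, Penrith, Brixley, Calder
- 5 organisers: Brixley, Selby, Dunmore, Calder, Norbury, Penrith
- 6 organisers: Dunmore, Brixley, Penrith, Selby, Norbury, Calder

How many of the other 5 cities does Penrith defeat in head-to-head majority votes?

0

Penrith against each rival (15 organisers):
Penrith vs Norbury: 6 for Penrith, 9 for Norbury — Norbury by 9–6.
Penrith vs Selby: Selby wins 9–6.
Penrith vs Dunmore: Dunmore, 15–0.
Penrith vs Calder: Penrith preferred on 1+6 = 7 ballots; Calder wins 8–7.
Penrith vs Brixley: 1 to 14, Brixley.
Penrith beats no one; loses to Norbury, Selby, Dunmore, Calder, Brixley — 0 pairwise wins.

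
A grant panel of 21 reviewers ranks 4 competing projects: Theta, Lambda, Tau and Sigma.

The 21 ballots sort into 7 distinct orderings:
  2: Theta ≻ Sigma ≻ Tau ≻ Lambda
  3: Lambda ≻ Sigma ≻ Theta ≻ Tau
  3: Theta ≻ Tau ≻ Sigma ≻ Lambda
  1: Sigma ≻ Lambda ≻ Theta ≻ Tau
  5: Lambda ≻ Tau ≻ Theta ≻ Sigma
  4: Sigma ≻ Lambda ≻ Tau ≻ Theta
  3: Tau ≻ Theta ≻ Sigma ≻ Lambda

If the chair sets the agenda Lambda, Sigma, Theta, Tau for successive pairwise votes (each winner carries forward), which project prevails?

Tau

Round 1: Lambda vs Sigma — 8–13, Sigma advances.
Round 2: Sigma vs Theta — 8–13, Theta advances.
Round 3: Theta vs Tau — 9–12, Tau advances.
The agenda winner is Tau.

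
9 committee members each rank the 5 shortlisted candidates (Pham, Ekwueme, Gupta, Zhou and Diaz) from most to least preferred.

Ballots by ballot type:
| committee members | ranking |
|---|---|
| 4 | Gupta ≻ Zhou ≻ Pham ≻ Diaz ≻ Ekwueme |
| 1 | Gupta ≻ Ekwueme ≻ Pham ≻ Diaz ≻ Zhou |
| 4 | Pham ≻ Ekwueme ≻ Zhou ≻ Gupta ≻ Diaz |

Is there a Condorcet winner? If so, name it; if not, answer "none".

Pairwise majorities:
Pham vs Ekwueme: Pham is ranked higher on 4+4 = 8 ballots, Ekwueme on 1. Pham wins 8–1.
Pham vs Gupta: 4 to 5, Gupta.
Pham vs Zhou: Pham is ranked higher on 1+4 = 5 ballots, Zhou on 4. Pham wins 5–4.
Pham vs Diaz: Pham is ranked higher on 4+1+4 = 9 ballots, Diaz on 0. Pham wins 9–0.
Ekwueme vs Gupta: Ekwueme preferred on 4 ballots; Gupta wins 5–4.
Ekwueme vs Zhou: Ekwueme is ranked higher on 1+4 = 5 ballots, Zhou on 4. Ekwueme wins 5–4.
Ekwueme vs Diaz: 1+4 = 5 for Ekwueme, 4 for Diaz — Ekwueme by 5–4.
Gupta vs Zhou: 4+1 = 5 for Gupta, 4 for Zhou — Gupta by 5–4.
Gupta vs Diaz: Gupta preferred on 4+1+4 = 9 ballots; Gupta wins 9–0.
Zhou vs Diaz: 8 to 1, Zhou.
Gupta beats each of Pham, Ekwueme, Zhou, Diaz — Gupta is the Condorcet winner.

Gupta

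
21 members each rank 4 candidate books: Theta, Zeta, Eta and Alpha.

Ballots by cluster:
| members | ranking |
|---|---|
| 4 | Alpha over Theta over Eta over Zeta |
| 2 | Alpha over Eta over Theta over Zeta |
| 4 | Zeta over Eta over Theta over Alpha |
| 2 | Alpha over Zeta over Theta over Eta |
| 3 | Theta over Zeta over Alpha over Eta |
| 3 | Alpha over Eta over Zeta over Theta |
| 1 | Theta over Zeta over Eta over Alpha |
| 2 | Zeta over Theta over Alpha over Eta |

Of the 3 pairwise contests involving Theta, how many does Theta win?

1

Theta against each rival (21 members):
Theta vs Zeta: Zeta wins 11–10.
Theta vs Eta: 12 to 9, Theta.
Theta vs Alpha: Alpha wins 11–10.
Theta beats Eta; loses to Zeta, Alpha — 1 pairwise win.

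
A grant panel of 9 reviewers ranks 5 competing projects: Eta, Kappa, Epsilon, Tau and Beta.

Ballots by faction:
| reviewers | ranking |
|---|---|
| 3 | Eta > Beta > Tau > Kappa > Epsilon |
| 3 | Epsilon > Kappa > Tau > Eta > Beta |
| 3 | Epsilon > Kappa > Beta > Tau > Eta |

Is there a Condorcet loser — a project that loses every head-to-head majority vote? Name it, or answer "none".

Head-to-head results (9 reviewers):
Eta vs Kappa: 3 for Eta, 6 for Kappa — Kappa by 6–3.
Eta vs Epsilon: Eta preferred on 3 ballots; Epsilon wins 6–3.
Eta vs Tau: Tau wins 6–3.
Eta vs Beta: Eta wins 6–3.
Kappa vs Epsilon: Epsilon wins 6–3.
Kappa vs Tau: Kappa wins 6–3.
Kappa vs Beta: Kappa preferred on 3+3 = 6 ballots; Kappa wins 6–3.
Epsilon vs Tau: 3+3 = 6 for Epsilon, 3 for Tau — Epsilon by 6–3.
Epsilon vs Beta: 6 to 3, Epsilon.
Tau vs Beta: Tau preferred on 3 ballots; Beta wins 6–3.
Each project has at least one pairwise win (Eta beats Beta; Kappa beats Eta; Epsilon beats Eta; Tau beats Eta; Beta beats Tau) — no Condorcet loser.

none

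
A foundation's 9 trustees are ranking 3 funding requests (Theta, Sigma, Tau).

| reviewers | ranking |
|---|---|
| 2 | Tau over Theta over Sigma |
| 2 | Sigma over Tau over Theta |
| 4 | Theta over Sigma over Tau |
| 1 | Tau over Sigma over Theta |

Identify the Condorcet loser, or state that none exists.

none

Head-to-head results (9 reviewers):
Theta vs Sigma: Theta is ranked higher on 2+4 = 6 ballots, Sigma on 3. Theta wins 6–3.
Theta vs Tau: 4 for Theta, 5 for Tau — Tau by 5–4.
Sigma vs Tau: Sigma, 6–3.
No project is winless: Theta beats Sigma; Sigma beats Tau; Tau beats Theta. There is no Condorcet loser.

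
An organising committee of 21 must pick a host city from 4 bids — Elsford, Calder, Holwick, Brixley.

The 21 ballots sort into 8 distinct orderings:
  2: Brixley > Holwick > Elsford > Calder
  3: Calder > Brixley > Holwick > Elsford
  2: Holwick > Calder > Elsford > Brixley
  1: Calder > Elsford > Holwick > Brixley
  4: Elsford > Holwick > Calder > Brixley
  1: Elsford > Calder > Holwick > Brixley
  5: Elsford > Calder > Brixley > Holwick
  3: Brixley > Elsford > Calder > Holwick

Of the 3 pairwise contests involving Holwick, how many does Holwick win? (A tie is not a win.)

Holwick against each rival (21 organisers):
Holwick vs Elsford: Holwick is ranked higher on 2+3+2 = 7 ballots, Elsford on 14. Elsford wins 14–7.
Holwick vs Calder: 8 to 13, Calder.
Holwick vs Brixley: 2+1+4+1 = 8 for Holwick, 13 for Brixley — Brixley by 13–8.
Holwick beats no one; loses to Elsford, Calder, Brixley — 0 pairwise wins.

0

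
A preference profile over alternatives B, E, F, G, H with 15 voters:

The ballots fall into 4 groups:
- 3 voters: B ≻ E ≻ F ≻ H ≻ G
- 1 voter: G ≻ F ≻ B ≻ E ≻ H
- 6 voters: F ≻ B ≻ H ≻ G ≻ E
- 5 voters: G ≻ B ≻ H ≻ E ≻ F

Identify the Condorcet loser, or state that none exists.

Head-to-head results (15 voters):
B vs E: B, 15–0.
B vs F: B wins 8–7.
B vs G: B is ranked higher on 3+6 = 9 ballots, G on 6. B wins 9–6.
B vs H: B is ranked higher on 3+1+6+5 = 15 ballots, H on 0. B wins 15–0.
E vs F: E wins 8–7.
E vs G: 3 for E, 12 for G — G by 12–3.
E vs H: 3+1 = 4 for E, 11 for H — H by 11–4.
F vs G: F preferred on 3+6 = 9 ballots; F wins 9–6.
F–H: F 10–5.
G vs H: G is ranked higher on 1+5 = 6 ballots, H on 9. H wins 9–6.
Each alternative has at least one pairwise win (B beats E; E beats F; F beats G; G beats E; H beats E) — no Condorcet loser.

none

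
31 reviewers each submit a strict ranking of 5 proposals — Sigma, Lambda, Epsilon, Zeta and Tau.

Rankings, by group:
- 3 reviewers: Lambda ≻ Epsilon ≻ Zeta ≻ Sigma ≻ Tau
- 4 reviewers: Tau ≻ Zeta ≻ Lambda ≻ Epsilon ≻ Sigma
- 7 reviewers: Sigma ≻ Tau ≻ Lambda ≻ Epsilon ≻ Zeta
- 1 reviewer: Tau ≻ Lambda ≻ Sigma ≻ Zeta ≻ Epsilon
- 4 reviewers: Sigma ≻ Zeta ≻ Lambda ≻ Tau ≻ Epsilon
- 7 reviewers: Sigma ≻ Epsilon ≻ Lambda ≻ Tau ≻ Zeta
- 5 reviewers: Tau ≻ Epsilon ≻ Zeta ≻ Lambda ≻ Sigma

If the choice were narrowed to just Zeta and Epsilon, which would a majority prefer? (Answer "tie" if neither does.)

Epsilon

Ballots ranking Zeta above Epsilon: 4 + 1 + 4 = 9.
Ballots ranking Epsilon above Zeta: 31 − 9 = 22.
Epsilon wins the head-to-head 22–9.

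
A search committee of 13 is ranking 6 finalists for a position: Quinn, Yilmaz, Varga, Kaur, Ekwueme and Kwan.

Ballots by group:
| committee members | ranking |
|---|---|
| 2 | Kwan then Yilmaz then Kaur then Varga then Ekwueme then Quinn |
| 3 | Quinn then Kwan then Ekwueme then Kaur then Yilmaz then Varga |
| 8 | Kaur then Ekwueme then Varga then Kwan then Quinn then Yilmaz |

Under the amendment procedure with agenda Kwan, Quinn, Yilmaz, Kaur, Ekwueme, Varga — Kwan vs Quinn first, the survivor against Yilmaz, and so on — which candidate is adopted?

Round 1: Kwan vs Quinn — 10–3, Kwan advances.
Round 2: Kwan vs Yilmaz — 13–0, Kwan advances.
Round 3: Kwan vs Kaur — 5–8, Kaur advances.
Round 4: Kaur vs Ekwueme — 10–3, Kaur advances.
Round 5: Kaur vs Varga — 13–0, Kaur advances.
Kaur survives the agenda.

Kaur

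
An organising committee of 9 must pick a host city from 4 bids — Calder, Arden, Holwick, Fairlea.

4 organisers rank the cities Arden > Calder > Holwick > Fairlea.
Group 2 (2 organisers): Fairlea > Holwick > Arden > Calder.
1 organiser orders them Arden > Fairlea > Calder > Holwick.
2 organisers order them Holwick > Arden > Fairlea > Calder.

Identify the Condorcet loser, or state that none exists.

none

Pairwise majorities:
Calder–Arden: Arden 9–0.
Calder–Holwick: Calder 5–4.
Calder vs Fairlea: 4 for Calder, 5 for Fairlea — Fairlea by 5–4.
Arden vs Holwick: 5 to 4, Arden.
Arden vs Fairlea: Arden, 7–2.
Holwick vs Fairlea: Holwick preferred on 4+2 = 6 ballots; Holwick wins 6–3.
Every city wins at least one matchup (Calder beats Holwick; Arden beats Calder; Holwick beats Fairlea; Fairlea beats Calder), so there is no Condorcet loser.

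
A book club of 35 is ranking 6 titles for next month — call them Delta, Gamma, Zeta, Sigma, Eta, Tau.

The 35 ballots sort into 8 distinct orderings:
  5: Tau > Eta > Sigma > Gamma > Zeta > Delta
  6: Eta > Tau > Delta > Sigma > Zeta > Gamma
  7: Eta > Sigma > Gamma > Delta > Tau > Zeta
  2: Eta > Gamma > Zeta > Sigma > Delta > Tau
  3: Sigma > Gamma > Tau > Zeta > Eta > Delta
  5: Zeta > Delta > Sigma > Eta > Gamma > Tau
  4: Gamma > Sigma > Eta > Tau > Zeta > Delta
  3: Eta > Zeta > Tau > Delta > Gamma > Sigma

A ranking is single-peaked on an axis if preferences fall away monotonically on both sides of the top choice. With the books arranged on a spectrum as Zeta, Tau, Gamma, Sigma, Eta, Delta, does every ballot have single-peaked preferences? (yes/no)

Axis positions: Zeta=1, Tau=2, Gamma=3, Sigma=4, Eta=5, Delta=6.
Ballot type 1: ranking walks positions 2-5-4-3-1-6; Eta is ranked above Gamma even though Gamma lies between Eta and the peak Tau on the axis — preferences dip and rise again. Not single-peaked.
Ballot type 2: ranking walks positions 5-2-6-4-1-3; Tau is ranked above Sigma even though Sigma lies between Tau and the peak Eta on the axis — preferences dip and rise again. Not single-peaked.
Ballot type 3 (peak Eta at position 5): ranking walks positions 5-4-3-6-2-1, expanding outward from the peak — single-peaked.
Ballot type 4: ranking walks positions 5-3-1-4-6-2; Gamma is ranked above Sigma even though Sigma lies between Gamma and the peak Eta on the axis — preferences dip and rise again. Not single-peaked.
Ballot type 5 (peak Sigma at position 4): ranking walks positions 4-3-2-1-5-6, expanding outward from the peak — single-peaked.
Ballot type 6: ranking walks positions 1-6-4-5-3-2; Delta is ranked above Tau even though Tau lies between Delta and the peak Zeta on the axis — preferences dip and rise again. Not single-peaked.
Ballot type 7 (peak Gamma at position 3): ranking walks positions 3-4-5-2-1-6, expanding outward from the peak — single-peaked.
Ballot type 8: ranking walks positions 5-1-2-6-3-4; Zeta is ranked above Sigma even though Sigma lies between Zeta and the peak Eta on the axis — preferences dip and rise again. Not single-peaked.
Ballot type 1 violates single-peakedness, so the profile is not single-peaked on this axis.

no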